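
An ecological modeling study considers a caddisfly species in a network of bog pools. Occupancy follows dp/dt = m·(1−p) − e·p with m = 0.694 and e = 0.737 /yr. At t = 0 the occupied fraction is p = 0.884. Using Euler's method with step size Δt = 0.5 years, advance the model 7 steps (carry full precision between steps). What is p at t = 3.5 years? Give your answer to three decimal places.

Update rule: p ← p + [m·(1−p) − e·p]·Δt with Δt = 0.5.
t = 0.5: p = 0.88400 + (-0.28550) = 0.59850
t = 1: p = 0.59850 + (-0.08123) = 0.51727
t = 1.5: p = 0.51727 + (-0.02311) = 0.49416
t = 2: p = 0.49416 + (-0.00657) = 0.48759
t = 2.5: p = 0.48759 + (-0.00187) = 0.48572
t = 3: p = 0.48572 + (-0.00053) = 0.48519
t = 3.5: p = 0.48519 + (-0.00015) = 0.48504

0.485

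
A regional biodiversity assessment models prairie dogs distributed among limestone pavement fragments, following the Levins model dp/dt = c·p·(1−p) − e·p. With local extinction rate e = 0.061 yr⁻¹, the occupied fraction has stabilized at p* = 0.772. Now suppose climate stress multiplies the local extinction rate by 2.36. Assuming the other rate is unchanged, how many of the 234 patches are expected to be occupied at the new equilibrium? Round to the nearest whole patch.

108

Balance c(1−p*) = e gives c = e/(1 − 0.77200) = 0.061/0.22800 = 0.26754.
New p* = 1 − e/c = 1 − 0.14396/0.26754 = 0.46191.
Expected occupied = 234 × 0.46191 = 108.09 ≈ 108.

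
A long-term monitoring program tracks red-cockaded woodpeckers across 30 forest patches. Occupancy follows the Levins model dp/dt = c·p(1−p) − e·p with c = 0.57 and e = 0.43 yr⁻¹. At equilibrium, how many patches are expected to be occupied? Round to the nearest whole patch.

7

p* = 1 − e/c = 1 − 0.43/0.57 = 0.2456.
Expected occupied patches = N × p* = 30 × 0.2456 = 7.37 ≈ 7.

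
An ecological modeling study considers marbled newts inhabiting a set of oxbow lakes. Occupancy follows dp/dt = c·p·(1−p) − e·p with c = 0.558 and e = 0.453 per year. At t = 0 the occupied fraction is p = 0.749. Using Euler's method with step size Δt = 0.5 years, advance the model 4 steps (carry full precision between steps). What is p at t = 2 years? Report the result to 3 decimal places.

Update rule: p ← p + [c·p·(1−p) − e·p]·Δt with Δt = 0.5.
step 1: Δp = -0.11720, p = 0.63180
step 2: Δp = -0.07820, p = 0.55360
step 3: Δp = -0.05644, p = 0.49716
step 4: Δp = -0.04286, p = 0.45430

0.454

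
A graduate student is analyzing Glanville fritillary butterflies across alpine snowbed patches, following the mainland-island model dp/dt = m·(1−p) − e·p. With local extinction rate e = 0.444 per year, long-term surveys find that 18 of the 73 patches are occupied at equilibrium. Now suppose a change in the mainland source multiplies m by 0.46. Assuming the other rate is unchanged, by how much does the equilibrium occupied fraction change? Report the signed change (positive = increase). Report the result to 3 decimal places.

-0.116

Observed p* = 18/73 = 0.24658.
Balance m(1−p*) = e·p* gives m = e·p*/(1−p*) = 0.444×0.24658/0.75342 = 0.14531.
New p* = m/(m+e) = 0.06684/(0.06684+0.44400) = 0.13084.
Δp* = 0.13084 − 0.24658 = -0.11574.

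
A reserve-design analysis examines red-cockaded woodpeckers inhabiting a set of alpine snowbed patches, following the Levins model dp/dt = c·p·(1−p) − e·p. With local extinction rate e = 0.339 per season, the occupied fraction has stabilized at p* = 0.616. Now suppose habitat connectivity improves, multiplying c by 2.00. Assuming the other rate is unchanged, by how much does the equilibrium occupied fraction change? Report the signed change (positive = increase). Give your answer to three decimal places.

Balance c(1−p*) = e gives c = e/(1 − 0.61600) = 0.339/0.38400 = 0.88281.
New p* = 1 − e/c = 1 − 0.33900/1.76562 = 0.80800.
Δp* = 0.80800 − 0.61600 = +0.19200.

0.192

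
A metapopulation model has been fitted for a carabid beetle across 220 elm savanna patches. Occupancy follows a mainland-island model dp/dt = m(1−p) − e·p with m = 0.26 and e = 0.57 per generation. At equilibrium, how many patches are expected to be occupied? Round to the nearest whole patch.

p* = m/(m+e) = 0.26/0.8300 = 0.3133.
Expected occupied patches = N × p* = 220 × 0.3133 = 68.92 ≈ 69.

69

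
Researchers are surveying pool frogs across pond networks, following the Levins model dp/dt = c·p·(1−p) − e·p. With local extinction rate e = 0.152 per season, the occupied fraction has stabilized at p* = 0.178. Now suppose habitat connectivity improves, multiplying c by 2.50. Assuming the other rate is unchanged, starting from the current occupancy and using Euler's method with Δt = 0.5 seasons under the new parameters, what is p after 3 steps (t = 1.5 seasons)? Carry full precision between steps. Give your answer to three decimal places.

0.243

Balance c(1−p*) = e gives c = e/(1 − 0.17800) = 0.152/0.82200 = 0.18491.
Starting from p₀ = 0.17800; update p ← p + (dp/dt)·Δt with the new parameters.
step 1: Δp = +0.02029, p = 0.19829
step 2: Δp = +0.02168, p = 0.21997
step 3: Δp = +0.02294, p = 0.24291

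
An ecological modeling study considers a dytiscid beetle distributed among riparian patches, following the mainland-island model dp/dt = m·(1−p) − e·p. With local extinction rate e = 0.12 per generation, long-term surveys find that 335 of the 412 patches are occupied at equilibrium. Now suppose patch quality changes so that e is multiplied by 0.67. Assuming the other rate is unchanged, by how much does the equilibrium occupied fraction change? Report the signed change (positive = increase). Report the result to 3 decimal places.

0.053

Observed p* = 335/412 = 0.81311.
Balance m(1−p*) = e·p* gives m = e·p*/(1−p*) = 0.12×0.81311/0.18689 = 0.52209.
New p* = m/(m+e) = 0.52209/(0.52209+0.08040) = 0.86655.
Δp* = 0.86655 − 0.81311 = +0.05344.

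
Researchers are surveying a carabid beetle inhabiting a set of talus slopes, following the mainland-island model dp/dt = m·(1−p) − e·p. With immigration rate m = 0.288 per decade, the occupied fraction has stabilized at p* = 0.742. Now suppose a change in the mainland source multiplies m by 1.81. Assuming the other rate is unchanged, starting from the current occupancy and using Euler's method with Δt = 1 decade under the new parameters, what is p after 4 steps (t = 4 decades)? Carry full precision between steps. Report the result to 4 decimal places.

Balance m(1−p*) = e·p* gives e = m(1−p*)/p* = 0.288×0.25800/0.74200 = 0.10014.
Starting from p₀ = 0.74200; update p ← p + (dp/dt)·Δt with the new parameters.
p: 0.74200 → 0.80219  (Δp = +0.06019)
p: 0.80219 → 0.82497  (Δp = +0.02279)
p: 0.82497 → 0.83360  (Δp = +0.00863)
p: 0.83360 → 0.83686  (Δp = +0.00327)

0.8369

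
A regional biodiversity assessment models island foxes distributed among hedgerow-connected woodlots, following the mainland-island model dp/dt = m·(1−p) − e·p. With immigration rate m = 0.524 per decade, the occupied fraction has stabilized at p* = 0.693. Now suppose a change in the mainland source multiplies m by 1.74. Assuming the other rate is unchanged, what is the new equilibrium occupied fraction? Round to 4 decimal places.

Balance m(1−p*) = e·p* gives e = m(1−p*)/p* = 0.524×0.30700/0.69300 = 0.23213.
New p* = m/(m+e) = 0.91176/(0.91176+0.23213) = 0.79707.

0.7971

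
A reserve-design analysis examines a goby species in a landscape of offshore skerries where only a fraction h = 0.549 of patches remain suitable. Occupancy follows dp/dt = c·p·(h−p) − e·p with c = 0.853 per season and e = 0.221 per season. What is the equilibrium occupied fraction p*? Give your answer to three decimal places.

0.290

Setting dp/dt = 0 and dividing by p* gives c·(h−p*) = e.
So p* = h − e/c = 0.549 − 0.221/0.853 = 0.549 − 0.2591 = 0.2899.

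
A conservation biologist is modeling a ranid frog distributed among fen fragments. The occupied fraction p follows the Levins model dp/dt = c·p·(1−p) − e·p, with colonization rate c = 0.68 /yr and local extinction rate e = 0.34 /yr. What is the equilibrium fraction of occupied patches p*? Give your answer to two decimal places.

0.50

Setting dp/dt = 0 and dividing through by p* gives c·(1−p*) = e.
So p* = 1 − e/c = 1 − 0.34/0.68 = 1 − 0.5000 = 0.5000.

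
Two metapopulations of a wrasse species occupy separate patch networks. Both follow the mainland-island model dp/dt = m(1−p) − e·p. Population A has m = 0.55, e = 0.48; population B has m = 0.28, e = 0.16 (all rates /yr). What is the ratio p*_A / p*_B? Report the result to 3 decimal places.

A: p*_A = m/(m+e) = 0.55/1.0300 = 0.5340.
B: p*_B = 0.28/0.4400 = 0.6364.
p*_A / p*_B = 0.5340/0.6364 = 0.8391.

0.839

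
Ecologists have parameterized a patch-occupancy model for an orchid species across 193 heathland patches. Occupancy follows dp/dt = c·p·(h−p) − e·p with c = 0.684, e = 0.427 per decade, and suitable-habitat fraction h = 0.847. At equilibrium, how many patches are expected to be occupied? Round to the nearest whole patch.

p* = h − e/c = 0.847 − 0.6243 = 0.2227.
Expected occupied patches = N × p* = 193 × 0.2227 = 42.99 ≈ 43.

43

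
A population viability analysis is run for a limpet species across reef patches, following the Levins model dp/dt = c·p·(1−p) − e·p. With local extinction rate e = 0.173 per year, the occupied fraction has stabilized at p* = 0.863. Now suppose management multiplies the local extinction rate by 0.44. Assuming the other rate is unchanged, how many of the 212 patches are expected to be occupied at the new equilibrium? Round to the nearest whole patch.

Balance c(1−p*) = e gives c = e/(1 − 0.86300) = 0.173/0.13700 = 1.26277.
New p* = 1 − e/c = 1 − 0.07612/1.26277 = 0.93972.
Expected occupied = 212 × 0.93972 = 199.22 ≈ 199.

199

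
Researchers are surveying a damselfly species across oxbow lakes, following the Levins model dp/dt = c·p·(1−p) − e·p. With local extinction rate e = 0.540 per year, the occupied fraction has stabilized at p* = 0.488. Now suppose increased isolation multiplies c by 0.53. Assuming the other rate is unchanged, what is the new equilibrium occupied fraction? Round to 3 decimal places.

0.034

Balance c(1−p*) = e gives c = e/(1 − 0.48800) = 0.540/0.51200 = 1.05469.
New p* = 1 − e/c = 1 − 0.54000/0.55899 = 0.03397.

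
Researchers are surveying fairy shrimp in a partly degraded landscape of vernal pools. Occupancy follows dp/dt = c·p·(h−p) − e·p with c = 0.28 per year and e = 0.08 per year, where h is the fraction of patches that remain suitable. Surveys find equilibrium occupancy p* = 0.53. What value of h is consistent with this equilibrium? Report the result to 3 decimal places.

At equilibrium c(h−p*) = e, so h = p* + e/c.
h = 0.53 + 0.08/0.28 = 0.53 + 0.2857 = 0.8157.

0.816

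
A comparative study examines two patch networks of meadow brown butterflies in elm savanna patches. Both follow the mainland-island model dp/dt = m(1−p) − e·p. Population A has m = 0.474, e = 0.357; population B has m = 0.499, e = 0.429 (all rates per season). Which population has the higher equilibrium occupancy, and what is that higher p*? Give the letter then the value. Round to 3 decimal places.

A, 0.570

A: p*_A = m/(m+e) = 0.474/0.8310 = 0.5704.
B: p*_B = 0.499/0.9280 = 0.5377.
A is higher at 0.5704.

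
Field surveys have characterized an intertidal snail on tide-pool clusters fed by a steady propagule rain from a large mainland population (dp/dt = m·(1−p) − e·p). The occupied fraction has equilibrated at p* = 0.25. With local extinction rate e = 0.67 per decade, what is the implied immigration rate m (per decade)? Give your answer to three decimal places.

At equilibrium m(1−p*) = e·p*, so m = e·p*/(1−p*).
m = 0.67 × 0.25 / 0.7500 = 0.1675/0.7500 = 0.2233.

0.223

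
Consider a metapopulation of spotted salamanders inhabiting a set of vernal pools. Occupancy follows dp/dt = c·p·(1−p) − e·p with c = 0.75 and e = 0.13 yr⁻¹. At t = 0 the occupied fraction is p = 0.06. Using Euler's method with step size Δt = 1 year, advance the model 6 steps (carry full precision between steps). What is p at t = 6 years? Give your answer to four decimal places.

Update rule: p ← p + [c·p·(1−p) − e·p]·Δt with Δt = 1.
p: 0.06000 → 0.09450  (Δp = +0.03450)
p: 0.09450 → 0.14639  (Δp = +0.05189)
p: 0.14639 → 0.22108  (Δp = +0.07469)
p: 0.22108 → 0.32150  (Δp = +0.10041)
p: 0.32150 → 0.44330  (Δp = +0.12181)
p: 0.44330 → 0.57076  (Δp = +0.12746)

0.5708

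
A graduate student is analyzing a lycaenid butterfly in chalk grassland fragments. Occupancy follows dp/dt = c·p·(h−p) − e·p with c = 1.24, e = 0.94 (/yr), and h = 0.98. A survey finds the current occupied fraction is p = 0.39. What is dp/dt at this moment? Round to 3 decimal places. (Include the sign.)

-0.081

Colonization term: c·p·(h−p) = 1.24×0.39×0.5900 = 0.28532.
Extinction term: e·p = 0.36660.
dp/dt = 0.28532 − 0.36660 = -0.08128.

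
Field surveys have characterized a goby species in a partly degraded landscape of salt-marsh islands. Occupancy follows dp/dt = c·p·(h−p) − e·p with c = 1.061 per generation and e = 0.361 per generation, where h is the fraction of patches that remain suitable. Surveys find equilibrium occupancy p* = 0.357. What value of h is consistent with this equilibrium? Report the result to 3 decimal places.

0.697

At equilibrium c(h−p*) = e, so h = p* + e/c.
h = 0.357 + 0.361/1.061 = 0.357 + 0.3402 = 0.6972.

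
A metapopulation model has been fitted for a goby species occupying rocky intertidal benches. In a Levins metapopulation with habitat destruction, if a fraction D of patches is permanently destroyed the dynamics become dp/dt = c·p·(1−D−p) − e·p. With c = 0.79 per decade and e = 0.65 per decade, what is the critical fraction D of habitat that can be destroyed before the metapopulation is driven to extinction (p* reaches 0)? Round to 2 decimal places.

0.18

The nontrivial equilibrium is p* = (1−D) − e/c; extinction occurs when this hits zero.
So D_crit = 1 − e/c = 1 − 0.65/0.79 = 1 − 0.8228 = 0.1772.
Note this equals the original equilibrium occupancy — the Levins extinction-debt result.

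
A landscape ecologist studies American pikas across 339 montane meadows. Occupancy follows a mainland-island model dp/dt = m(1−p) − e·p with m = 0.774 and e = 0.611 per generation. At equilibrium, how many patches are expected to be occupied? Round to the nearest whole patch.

189

p* = m/(m+e) = 0.774/1.3850 = 0.5588.
Expected occupied patches = N × p* = 339 × 0.5588 = 189.45 ≈ 189.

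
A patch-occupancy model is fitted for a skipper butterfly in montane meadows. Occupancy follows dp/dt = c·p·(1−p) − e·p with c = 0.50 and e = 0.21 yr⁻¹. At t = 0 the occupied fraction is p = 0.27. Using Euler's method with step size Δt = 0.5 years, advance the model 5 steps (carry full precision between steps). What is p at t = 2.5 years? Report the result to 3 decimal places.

Update rule: p ← p + [c·p·(1−p) − e·p]·Δt with Δt = 0.5.
p: 0.27000 → 0.29092  (Δp = +0.02092)
p: 0.29092 → 0.31195  (Δp = +0.02102)
p: 0.31195 → 0.33285  (Δp = +0.02090)
p: 0.33285 → 0.35342  (Δp = +0.02057)
p: 0.35342 → 0.37344  (Δp = +0.02002)

0.373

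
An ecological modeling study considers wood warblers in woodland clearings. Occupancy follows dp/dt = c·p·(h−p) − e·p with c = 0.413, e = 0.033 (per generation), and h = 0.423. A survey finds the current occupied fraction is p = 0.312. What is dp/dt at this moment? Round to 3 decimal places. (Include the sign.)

Colonization term: c·p·(h−p) = 0.413×0.312×0.1110 = 0.01430.
Extinction term: e·p = 0.01030.
dp/dt = 0.01430 − 0.01030 = 0.00401.

0.004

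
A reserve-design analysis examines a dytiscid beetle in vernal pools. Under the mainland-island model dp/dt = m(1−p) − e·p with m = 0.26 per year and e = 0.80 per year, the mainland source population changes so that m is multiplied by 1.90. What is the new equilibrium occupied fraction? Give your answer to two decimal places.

0.38

Before: p* = 0.26/(0.26+0.80) = 0.2453.
After: m = 0.494, e = 0.8; p* = 0.494/1.2940 = 0.3818.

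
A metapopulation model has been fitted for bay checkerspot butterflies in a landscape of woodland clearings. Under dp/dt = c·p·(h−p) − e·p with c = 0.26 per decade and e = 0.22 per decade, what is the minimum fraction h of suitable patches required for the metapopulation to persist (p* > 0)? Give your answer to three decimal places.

0.846

p* = h − e/c is positive only when h > e/c.
h_min = e/c = 0.22/0.26 = 0.8462.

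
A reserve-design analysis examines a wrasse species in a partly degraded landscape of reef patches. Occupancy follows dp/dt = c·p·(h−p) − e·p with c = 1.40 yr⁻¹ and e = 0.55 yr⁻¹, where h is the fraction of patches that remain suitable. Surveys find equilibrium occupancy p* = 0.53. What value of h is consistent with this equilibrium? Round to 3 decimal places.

0.923

At equilibrium c(h−p*) = e, so h = p* + e/c.
h = 0.53 + 0.55/1.40 = 0.53 + 0.3929 = 0.9229.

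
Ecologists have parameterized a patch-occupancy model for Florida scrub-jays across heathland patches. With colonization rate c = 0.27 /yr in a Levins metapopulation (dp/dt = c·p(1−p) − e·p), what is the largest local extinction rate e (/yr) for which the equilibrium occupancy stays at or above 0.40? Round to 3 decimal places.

1 − e/c ≥ 0.40 ⇒ e ≤ c(1 − 0.40) = 0.27 × 0.6000.
e_max = 0.1620.

0.162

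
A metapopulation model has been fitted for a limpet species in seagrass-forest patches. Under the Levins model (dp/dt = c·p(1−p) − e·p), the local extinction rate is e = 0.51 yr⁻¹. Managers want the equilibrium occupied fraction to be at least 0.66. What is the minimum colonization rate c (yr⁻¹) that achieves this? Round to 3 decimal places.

1.500

p* = 1 − e/c ≥ 0.66 requires e/c ≤ 0.3400, i.e. c ≥ e/0.3400.
c_min = 0.51/0.3400 = 1.5000.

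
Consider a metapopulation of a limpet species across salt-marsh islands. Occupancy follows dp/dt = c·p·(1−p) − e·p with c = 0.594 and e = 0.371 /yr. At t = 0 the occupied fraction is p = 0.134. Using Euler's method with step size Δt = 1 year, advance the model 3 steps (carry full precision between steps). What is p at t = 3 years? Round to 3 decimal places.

Update rule: p ← p + [c·p·(1−p) − e·p]·Δt with Δt = 1.
p: 0.13400 → 0.15322  (Δp = +0.01922)
p: 0.15322 → 0.17344  (Δp = +0.02022)
p: 0.17344 → 0.19425  (Δp = +0.02081)

0.194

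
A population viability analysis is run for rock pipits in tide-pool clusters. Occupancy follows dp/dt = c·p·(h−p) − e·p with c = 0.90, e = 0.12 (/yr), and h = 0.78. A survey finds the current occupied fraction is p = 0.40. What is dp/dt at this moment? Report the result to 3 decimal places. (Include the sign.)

0.089

Colonization term: c·p·(h−p) = 0.90×0.40×0.3800 = 0.13680.
Extinction term: e·p = 0.04800.
dp/dt = 0.13680 − 0.04800 = 0.08880.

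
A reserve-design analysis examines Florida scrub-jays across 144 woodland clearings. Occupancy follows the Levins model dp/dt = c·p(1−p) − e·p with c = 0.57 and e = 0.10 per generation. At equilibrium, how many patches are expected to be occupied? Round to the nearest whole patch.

119

p* = 1 − e/c = 1 − 0.10/0.57 = 0.8246.
Expected occupied patches = N × p* = 144 × 0.8246 = 118.74 ≈ 119.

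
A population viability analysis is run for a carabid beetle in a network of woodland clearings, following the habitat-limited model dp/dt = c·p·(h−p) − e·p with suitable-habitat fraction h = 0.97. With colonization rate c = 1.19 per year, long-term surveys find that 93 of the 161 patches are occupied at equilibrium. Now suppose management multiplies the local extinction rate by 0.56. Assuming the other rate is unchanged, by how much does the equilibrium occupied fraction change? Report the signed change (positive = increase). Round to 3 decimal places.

Observed p* = 93/161 = 0.57764.
Balance c(h−p*) = e gives e = 1.19×(0.97 − 0.57764) = 0.46691.
New p* = 0.97 − e/c = 0.97 − 0.26147/1.19000 = 0.75028.
Δp* = 0.75028 − 0.57764 = +0.17264.

0.173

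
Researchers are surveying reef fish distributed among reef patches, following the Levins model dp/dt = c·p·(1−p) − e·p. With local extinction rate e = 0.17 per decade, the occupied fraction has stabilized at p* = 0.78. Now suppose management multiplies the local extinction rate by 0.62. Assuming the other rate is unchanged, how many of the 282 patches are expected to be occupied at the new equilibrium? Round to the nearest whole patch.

Balance c(1−p*) = e gives c = e/(1 − 0.78000) = 0.17/0.22000 = 0.77273.
New p* = 1 − e/c = 1 − 0.10540/0.77273 = 0.86360.
Expected occupied = 282 × 0.86360 = 243.54 ≈ 244.

244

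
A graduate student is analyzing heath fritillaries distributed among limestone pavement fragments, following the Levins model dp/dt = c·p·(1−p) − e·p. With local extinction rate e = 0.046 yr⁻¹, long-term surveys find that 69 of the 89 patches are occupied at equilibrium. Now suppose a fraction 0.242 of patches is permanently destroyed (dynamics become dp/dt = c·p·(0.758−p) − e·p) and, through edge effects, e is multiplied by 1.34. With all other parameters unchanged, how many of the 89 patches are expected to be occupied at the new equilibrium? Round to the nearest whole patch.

Observed p* = 69/89 = 0.77528.
Balance c(1−p*) = e gives c = e/(1 − 0.77528) = 0.046/0.22472 = 0.20470.
New p* = 0.758 − e/c = 0.758 − 0.06164/0.20470 = 0.45688.
Expected occupied = 89 × 0.45688 = 40.66 ≈ 41.

41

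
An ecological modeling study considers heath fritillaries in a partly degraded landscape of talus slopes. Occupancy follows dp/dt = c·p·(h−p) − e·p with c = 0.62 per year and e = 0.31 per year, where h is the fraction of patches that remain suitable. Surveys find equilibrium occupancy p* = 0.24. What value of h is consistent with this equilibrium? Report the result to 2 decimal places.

0.74

At equilibrium c(h−p*) = e, so h = p* + e/c.
h = 0.24 + 0.31/0.62 = 0.24 + 0.5000 = 0.7400.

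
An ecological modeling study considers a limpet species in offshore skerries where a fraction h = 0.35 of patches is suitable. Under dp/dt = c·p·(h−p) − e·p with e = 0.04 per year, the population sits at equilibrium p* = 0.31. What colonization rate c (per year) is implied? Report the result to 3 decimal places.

1.000

At equilibrium c(h−p*) = e, so c = e/(h−p*).
c = 0.04/(0.35 − 0.31) = 0.04/0.0400 = 1.0000.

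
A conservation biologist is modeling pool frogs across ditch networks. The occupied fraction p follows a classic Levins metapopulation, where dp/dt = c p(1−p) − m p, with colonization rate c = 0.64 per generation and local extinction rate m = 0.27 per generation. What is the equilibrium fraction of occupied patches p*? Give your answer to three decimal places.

At equilibrium, colonization balances extinction: c·p*·(1−p*) = m·p*.
So p* = 1 − m/c = 1 − 0.27/0.64 = 1 − 0.4219 = 0.5781.

0.578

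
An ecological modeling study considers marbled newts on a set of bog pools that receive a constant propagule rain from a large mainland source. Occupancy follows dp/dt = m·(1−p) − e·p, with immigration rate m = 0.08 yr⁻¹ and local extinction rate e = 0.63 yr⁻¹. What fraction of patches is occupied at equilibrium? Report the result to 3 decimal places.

Setting dp/dt = 0: m − m·p* = e·p*, so m = (m+e)·p*.
p* = m/(m+e) = 0.08/(0.08+0.63) = 0.08/0.7100 = 0.1127.

0.113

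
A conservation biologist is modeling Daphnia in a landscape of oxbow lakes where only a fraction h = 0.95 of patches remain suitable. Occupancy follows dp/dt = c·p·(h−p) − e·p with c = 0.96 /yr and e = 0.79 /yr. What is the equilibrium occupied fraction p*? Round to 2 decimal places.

0.13

Setting dp/dt = 0 and dividing by p* gives c·(h−p*) = e.
So p* = h − e/c = 0.95 − 0.79/0.96 = 0.95 − 0.8229 = 0.1271.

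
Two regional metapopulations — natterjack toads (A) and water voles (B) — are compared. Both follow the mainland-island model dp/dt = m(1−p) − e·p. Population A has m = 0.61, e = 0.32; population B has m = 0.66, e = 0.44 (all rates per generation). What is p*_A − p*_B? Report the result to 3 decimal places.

A: p*_A = m/(m+e) = 0.61/0.9300 = 0.6559.
B: p*_B = 0.66/1.1000 = 0.6000.
p*_A − p*_B = 0.6559 − 0.6000 = 0.0559.

0.056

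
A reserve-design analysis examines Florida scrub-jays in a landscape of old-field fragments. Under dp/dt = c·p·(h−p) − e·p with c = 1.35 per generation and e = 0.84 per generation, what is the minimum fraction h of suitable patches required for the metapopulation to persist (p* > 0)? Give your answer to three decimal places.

p* = h − e/c is positive only when h > e/c.
h_min = e/c = 0.84/1.35 = 0.6222.

0.622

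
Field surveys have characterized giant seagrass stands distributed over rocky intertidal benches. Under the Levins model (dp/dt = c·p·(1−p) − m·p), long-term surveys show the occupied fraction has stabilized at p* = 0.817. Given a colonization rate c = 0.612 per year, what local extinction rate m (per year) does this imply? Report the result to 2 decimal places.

0.11

At equilibrium c(1−p*) = m.
m = 0.612 × (1 − 0.817) = 0.612 × 0.1830 = 0.1120.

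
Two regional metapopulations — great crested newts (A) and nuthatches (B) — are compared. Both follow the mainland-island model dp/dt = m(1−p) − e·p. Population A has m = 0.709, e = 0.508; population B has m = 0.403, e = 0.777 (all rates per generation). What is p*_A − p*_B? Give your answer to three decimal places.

0.241

A: p*_A = m/(m+e) = 0.709/1.2170 = 0.5826.
B: p*_B = 0.403/1.1800 = 0.3415.
p*_A − p*_B = 0.5826 − 0.3415 = 0.2411.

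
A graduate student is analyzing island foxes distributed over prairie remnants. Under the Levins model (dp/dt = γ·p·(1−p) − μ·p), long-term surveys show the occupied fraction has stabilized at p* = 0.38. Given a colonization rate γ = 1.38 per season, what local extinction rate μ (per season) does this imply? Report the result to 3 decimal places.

At equilibrium γ(1−p*) = μ.
μ = 1.38 × (1 − 0.38) = 1.38 × 0.6200 = 0.8556.

0.856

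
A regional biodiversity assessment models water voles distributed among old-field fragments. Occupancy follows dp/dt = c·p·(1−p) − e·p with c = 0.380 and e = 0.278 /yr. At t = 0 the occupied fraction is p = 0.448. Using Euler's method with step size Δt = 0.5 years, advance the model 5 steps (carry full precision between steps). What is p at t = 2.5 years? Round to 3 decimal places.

0.387

Update rule: p ← p + [c·p·(1−p) − e·p]·Δt with Δt = 0.5.
t = 0.5: p = 0.44800 + (-0.01529) = 0.43271
t = 1: p = 0.43271 + (-0.01351) = 0.41921
t = 1.5: p = 0.41921 + (-0.01201) = 0.40720
t = 2: p = 0.40720 + (-0.01074) = 0.39646
t = 2.5: p = 0.39646 + (-0.00964) = 0.38682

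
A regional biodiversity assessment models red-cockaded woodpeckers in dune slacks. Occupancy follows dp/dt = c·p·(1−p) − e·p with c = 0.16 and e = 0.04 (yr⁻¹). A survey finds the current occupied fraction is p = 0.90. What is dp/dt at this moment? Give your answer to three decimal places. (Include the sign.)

-0.022

Colonization term: c·p·(1−p) = 0.16×0.90×0.1000 = 0.01440.
Extinction term: e·p = 0.03600.
dp/dt = 0.01440 − 0.03600 = -0.02160.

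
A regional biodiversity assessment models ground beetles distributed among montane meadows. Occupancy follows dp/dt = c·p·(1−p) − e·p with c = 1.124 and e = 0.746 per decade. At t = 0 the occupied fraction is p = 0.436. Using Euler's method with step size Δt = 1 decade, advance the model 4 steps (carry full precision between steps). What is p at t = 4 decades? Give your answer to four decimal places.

Update rule: p ← p + [c·p·(1−p) − e·p]·Δt with Δt = 1.
t = 1: p = 0.43600 + (-0.04886) = 0.38714
t = 2: p = 0.38714 + (-0.02212) = 0.36502
t = 3: p = 0.36502 + (-0.01178) = 0.35323
t = 4: p = 0.35323 + (-0.00672) = 0.34651

0.3465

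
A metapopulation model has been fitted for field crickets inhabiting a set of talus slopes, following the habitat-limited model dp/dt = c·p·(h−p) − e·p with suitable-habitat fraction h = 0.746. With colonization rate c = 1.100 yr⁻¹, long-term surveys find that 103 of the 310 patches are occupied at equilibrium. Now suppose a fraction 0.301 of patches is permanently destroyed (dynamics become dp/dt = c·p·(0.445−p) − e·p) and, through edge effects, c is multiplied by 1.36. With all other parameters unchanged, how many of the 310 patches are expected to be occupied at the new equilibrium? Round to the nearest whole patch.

Observed p* = 103/310 = 0.33226.
Balance c(h−p*) = e gives e = 1.100×(0.746 − 0.33226) = 0.45511.
New p* = 0.445 − e/c = 0.445 − 0.45511/1.49600 = 0.14078.
Expected occupied = 310 × 0.14078 = 43.64 ≈ 44.

44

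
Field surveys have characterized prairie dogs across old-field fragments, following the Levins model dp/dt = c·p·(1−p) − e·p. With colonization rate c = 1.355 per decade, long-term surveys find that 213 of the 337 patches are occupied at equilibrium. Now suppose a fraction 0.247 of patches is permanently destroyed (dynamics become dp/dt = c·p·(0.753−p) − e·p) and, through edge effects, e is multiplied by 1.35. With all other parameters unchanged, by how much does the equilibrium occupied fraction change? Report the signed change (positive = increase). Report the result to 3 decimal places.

-0.376

Observed p* = 213/337 = 0.63205.
Balance c(1−p*) = e gives e = 1.355×(1 − 0.63205) = 0.49857.
New p* = 0.753 − e/c = 0.753 − 0.67307/1.35500 = 0.25627.
Δp* = 0.25627 − 0.63205 = -0.37578.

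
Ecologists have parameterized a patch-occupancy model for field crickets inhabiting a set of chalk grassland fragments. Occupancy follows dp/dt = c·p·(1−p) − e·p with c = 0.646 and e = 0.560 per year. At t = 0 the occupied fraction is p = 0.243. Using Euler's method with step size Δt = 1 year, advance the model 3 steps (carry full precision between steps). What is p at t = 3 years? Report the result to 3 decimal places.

Update rule: p ← p + [c·p·(1−p) − e·p]·Δt with Δt = 1.
step 1: Δp = -0.01725, p = 0.22575
step 2: Δp = -0.01351, p = 0.21224
step 3: Δp = -0.01085, p = 0.20140

0.201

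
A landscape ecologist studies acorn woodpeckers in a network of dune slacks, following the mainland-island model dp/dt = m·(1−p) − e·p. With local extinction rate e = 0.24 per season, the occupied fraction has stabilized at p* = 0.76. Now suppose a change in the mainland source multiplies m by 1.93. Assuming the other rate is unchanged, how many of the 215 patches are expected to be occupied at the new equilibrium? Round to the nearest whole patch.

Balance m(1−p*) = e·p* gives m = e·p*/(1−p*) = 0.24×0.76000/0.24000 = 0.76000.
New p* = m/(m+e) = 1.46680/(1.46680+0.24000) = 0.85939.
Expected occupied = 215 × 0.85939 = 184.77 ≈ 185.

185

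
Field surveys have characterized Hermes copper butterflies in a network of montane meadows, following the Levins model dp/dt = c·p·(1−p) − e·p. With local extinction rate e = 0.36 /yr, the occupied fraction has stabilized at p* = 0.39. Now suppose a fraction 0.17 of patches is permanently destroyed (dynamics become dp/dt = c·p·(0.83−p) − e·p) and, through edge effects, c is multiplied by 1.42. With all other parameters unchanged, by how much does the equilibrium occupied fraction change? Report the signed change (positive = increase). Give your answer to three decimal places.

0.010

Balance c(1−p*) = e gives c = e/(1 − 0.39000) = 0.36/0.61000 = 0.59016.
New p* = 0.83 − e/c = 0.83 − 0.36000/0.83803 = 0.40042.
Δp* = 0.40042 − 0.39000 = +0.01042.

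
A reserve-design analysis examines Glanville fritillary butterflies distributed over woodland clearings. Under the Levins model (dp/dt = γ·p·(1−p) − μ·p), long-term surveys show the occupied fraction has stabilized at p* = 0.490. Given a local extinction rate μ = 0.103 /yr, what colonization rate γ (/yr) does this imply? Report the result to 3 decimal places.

At equilibrium γ(1−p*) = μ, so γ = μ/(1−p*).
γ = 0.103/(1 − 0.490) = 0.103/0.5100 = 0.2020.

0.202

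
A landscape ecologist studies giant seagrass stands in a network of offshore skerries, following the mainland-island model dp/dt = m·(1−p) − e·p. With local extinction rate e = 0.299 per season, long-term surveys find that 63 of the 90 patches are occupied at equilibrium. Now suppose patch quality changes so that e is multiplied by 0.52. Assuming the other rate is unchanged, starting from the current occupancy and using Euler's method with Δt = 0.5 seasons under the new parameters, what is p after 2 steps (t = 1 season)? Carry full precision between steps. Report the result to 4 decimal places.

Observed p* = 63/90 = 0.70000.
Balance m(1−p*) = e·p* gives m = e·p*/(1−p*) = 0.299×0.70000/0.30000 = 0.69767.
Starting from p₀ = 0.70000; update p ← p + (dp/dt)·Δt with the new parameters.
  1  |  dp/dt·Δt = +0.050232  |  p_1 = 0.750232
  2  |  dp/dt·Δt = +0.028804  |  p_2 = 0.779036

0.7790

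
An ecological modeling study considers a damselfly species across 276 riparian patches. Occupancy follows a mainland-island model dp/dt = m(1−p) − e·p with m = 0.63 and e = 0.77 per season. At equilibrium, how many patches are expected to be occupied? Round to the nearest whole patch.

124

p* = m/(m+e) = 0.63/1.4000 = 0.4500.
Expected occupied patches = N × p* = 276 × 0.4500 = 124.20 ≈ 124.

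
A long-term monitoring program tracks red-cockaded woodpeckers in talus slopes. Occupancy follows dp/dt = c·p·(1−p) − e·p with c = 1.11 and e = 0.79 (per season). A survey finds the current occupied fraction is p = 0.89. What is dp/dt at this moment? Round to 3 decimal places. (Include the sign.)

Colonization term: c·p·(1−p) = 1.11×0.89×0.1100 = 0.10867.
Extinction term: e·p = 0.70310.
dp/dt = 0.10867 − 0.70310 = -0.59443.

-0.594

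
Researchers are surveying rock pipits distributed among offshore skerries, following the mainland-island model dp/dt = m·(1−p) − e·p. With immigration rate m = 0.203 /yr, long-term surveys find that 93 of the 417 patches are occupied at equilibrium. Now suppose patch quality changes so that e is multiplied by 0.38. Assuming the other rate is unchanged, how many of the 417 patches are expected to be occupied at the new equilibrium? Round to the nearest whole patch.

Observed p* = 93/417 = 0.22302.
Balance m(1−p*) = e·p* gives e = m(1−p*)/p* = 0.203×0.77698/0.22302 = 0.70723.
New p* = m/(m+e) = 0.20300/(0.20300+0.26875) = 0.43031.
Expected occupied = 417 × 0.43031 = 179.44 ≈ 179.

179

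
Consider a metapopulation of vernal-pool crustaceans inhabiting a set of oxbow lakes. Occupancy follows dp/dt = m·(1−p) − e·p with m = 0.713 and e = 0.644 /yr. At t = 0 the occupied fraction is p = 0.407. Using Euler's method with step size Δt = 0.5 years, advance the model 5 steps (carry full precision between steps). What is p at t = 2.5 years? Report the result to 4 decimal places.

Update rule: p ← p + [m·(1−p) − e·p]·Δt with Δt = 0.5.
p: 0.40700 → 0.48735  (Δp = +0.08035)
p: 0.48735 → 0.51318  (Δp = +0.02583)
p: 0.51318 → 0.52149  (Δp = +0.00831)
p: 0.52149 → 0.52416  (Δp = +0.00267)
p: 0.52416 → 0.52502  (Δp = +0.00086)

0.5250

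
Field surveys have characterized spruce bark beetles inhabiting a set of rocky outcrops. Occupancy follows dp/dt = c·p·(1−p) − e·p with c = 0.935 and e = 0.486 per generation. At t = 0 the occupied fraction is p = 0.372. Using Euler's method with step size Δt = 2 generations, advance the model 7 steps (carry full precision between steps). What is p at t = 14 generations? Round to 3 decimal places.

Update rule: p ← p + [c·p·(1−p) − e·p]·Δt with Δt = 2.
p: 0.37200 → 0.44728  (Δp = +0.07528)
p: 0.44728 → 0.47483  (Δp = +0.02755)
p: 0.47483 → 0.47961  (Δp = +0.00478)
p: 0.47961 → 0.48015  (Δp = +0.00054)
p: 0.48015 → 0.48021  (Δp = +0.00006)
p: 0.48021 → 0.48021  (Δp = +0.00001)
p: 0.48021 → 0.48021  (Δp = +0.00000)

0.480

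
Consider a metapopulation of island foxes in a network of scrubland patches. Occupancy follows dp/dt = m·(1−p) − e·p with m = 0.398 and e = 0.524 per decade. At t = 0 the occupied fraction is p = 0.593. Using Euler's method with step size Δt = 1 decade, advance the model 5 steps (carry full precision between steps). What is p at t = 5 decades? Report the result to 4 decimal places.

0.4317

Update rule: p ← p + [m·(1−p) − e·p]·Δt with Δt = 1.
  1  |  dp/dt·Δt = -0.148746  |  p_1 = 0.444254
  2  |  dp/dt·Δt = -0.011602  |  p_2 = 0.432652
  3  |  dp/dt·Δt = -0.000905  |  p_3 = 0.431747
  4  |  dp/dt·Δt = -0.000071  |  p_4 = 0.431676
  5  |  dp/dt·Δt = -0.000006  |  p_5 = 0.431671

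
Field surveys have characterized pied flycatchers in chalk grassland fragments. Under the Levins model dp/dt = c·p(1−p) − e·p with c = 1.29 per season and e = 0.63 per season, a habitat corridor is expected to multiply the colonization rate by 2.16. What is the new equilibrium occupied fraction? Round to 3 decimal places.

0.774

Before: p* = 1 − 0.63/1.29 = 0.5116.
After the change, c = 2.7864, e = 0.63, so p* = 1 − 0.63/2.7864 = 0.7739.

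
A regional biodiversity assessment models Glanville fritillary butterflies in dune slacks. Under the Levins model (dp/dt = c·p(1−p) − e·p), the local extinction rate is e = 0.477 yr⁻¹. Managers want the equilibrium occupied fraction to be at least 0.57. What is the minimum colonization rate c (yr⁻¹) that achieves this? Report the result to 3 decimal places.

1.109

p* = 1 − e/c ≥ 0.57 requires e/c ≤ 0.4300, i.e. c ≥ e/0.4300.
c_min = 0.477/0.4300 = 1.1093.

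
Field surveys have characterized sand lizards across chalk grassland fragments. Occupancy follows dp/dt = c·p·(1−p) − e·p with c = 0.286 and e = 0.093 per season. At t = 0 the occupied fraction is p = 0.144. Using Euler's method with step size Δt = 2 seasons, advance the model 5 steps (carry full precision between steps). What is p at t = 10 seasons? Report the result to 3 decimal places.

0.429

Update rule: p ← p + [c·p·(1−p) − e·p]·Δt with Δt = 2.
p: 0.14400 → 0.18772  (Δp = +0.04372)
p: 0.18772 → 0.24003  (Δp = +0.05230)
p: 0.24003 → 0.29972  (Δp = +0.05970)
p: 0.29972 → 0.36403  (Δp = +0.06431)
p: 0.36403 → 0.42875  (Δp = +0.06472)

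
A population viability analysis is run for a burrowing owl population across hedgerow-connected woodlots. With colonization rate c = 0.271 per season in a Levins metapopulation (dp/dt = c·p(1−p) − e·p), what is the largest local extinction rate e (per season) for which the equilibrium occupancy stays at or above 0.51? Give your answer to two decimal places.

0.13

1 − e/c ≥ 0.51 ⇒ e ≤ c(1 − 0.51) = 0.271 × 0.4900.
e_max = 0.1328.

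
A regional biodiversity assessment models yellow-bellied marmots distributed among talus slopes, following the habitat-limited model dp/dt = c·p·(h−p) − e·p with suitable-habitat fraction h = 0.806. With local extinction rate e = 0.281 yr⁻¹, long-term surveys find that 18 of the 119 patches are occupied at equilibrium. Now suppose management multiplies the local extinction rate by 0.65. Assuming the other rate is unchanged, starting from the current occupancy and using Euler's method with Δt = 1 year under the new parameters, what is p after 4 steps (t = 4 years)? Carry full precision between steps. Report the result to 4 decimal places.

Observed p* = 18/119 = 0.15126.
Balance c(h−p*) = e gives c = e/(0.806 − 0.15126) = 0.281/0.65474 = 0.42918.
Starting from p₀ = 0.15126; update p ← p + (dp/dt)·Δt with the new parameters.
  1  |  dp/dt·Δt = +0.014876  |  p_1 = 0.166137
  2  |  dp/dt·Δt = +0.015279  |  p_2 = 0.181416
  3  |  dp/dt·Δt = +0.015494  |  p_3 = 0.196910
  4  |  dp/dt·Δt = +0.015508  |  p_4 = 0.212418

0.2124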